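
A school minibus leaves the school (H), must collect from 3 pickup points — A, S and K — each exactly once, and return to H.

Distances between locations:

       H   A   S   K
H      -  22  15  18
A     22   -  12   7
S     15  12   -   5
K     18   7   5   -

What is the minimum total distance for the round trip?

H - A - S - K - H: 22+12+5+18 = 57
H - A - K - S - H: 22+7+5+15 = 49
H - S - A - K - H: 15+12+7+18 = 52
The minimum is 49.
One optimal route: H → A → K → S → H (or its reverse).

Shortest round trip = 49.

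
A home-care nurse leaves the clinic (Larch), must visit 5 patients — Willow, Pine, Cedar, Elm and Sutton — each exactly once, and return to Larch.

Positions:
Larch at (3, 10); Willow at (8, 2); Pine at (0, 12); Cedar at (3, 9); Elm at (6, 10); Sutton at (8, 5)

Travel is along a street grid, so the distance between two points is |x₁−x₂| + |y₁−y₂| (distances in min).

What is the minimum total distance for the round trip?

36 min — the shortest possible round trip.

There are 60 distinct closed tours to check (reversals are equivalent).
Larch-Willow-Pine-Cedar-Elm-Sutton-Larch: 13+18+6+4+7+10 = 58
Larch-Willow-Pine-Cedar-Sutton-Elm-Larch: 13+18+6+9+7+3 = 56
Larch-Willow-Pine-Elm-Cedar-Sutton-Larch: 13+18+8+4+9+10 = 62
Larch-Willow-Pine-Elm-Sutton-Cedar-Larch: 13+18+8+7+9+1 = 56
Larch-Willow-Pine-Sutton-Cedar-Elm-Larch: 13+18+15+9+4+3 = 62
Larch-Willow-Pine-Sutton-Elm-Cedar-Larch: 13+18+15+7+4+1 = 58
Larch-Willow-Cedar-Pine-Elm-Sutton-Larch: 13+12+6+8+7+10 = 56
Larch-Willow-Cedar-Pine-Sutton-Elm-Larch: 13+12+6+15+7+3 = 56
Larch-Willow-Cedar-Elm-Pine-Sutton-Larch: 13+12+4+8+15+10 = 62
Larch-Willow-Cedar-Elm-Sutton-Pine-Larch: 13+12+4+7+15+5 = 56
Larch-Willow-Cedar-Sutton-Pine-Elm-Larch: 13+12+9+15+8+3 = 60
Larch-Willow-Cedar-Sutton-Elm-Pine-Larch: 13+12+9+7+8+5 = 54
Larch-Willow-Elm-Pine-Cedar-Sutton-Larch: 13+10+8+6+9+10 = 56
Larch-Willow-Elm-Pine-Sutton-Cedar-Larch: 13+10+8+15+9+1 = 56
… (46 more)
Larch-Pine-Cedar-Willow-Sutton-Elm-Larch: 5+6+12+3+7+3 = 36  ← best
The minimum is 36.
One optimal route: Larch → Pine → Cedar → Willow → Sutton → Elm → Larch (or its reverse).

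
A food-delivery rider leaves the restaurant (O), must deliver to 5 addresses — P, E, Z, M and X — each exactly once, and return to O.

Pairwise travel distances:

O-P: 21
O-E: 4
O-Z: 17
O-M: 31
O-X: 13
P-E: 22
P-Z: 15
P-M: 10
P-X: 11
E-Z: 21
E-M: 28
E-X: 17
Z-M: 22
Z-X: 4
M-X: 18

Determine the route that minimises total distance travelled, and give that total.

There are 60 distinct closed tours to check (reversals are equivalent).
O→P→E→Z→M→X→O: 21+22+21+22+18+13 = 117
O→P→E→Z→X→M→O: 21+22+21+4+18+31 = 117
O→P→E→M→Z→X→O: 21+22+28+22+4+13 = 110
O→P→E→M→X→Z→O: 21+22+28+18+4+17 = 110
O→P→E→X→Z→M→O: 21+22+17+4+22+31 = 117
O→P→E→X→M→Z→O: 21+22+17+18+22+17 = 117
O→P→Z→E→M→X→O: 21+15+21+28+18+13 = 116
O→P→Z→E→X→M→O: 21+15+21+17+18+31 = 123
O→P→Z→M→E→X→O: 21+15+22+28+17+13 = 116
O→P→Z→M→X→E→O: 21+15+22+18+17+4 = 97
O→P→Z→X→E→M→O: 21+15+4+17+28+31 = 116
O→P→Z→X→M→E→O: 21+15+4+18+28+4 = 90
O→P→M→E→Z→X→O: 21+10+28+21+4+13 = 97
O→P→M→E→X→Z→O: 21+10+28+17+4+17 = 97
… (46 more)
O→E→M→P→Z→X→O: 4+28+10+15+4+13 = 74  ← best
The minimum is 74.
One optimal route: O → E → M → P → Z → X → O (or its reverse).

Shortest round trip = 74.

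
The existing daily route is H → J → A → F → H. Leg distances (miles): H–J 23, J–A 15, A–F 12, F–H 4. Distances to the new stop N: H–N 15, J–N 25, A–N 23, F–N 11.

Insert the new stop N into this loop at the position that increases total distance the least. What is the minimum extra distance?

Minimum extra distance: 17 miles, inserting N between H and J.

Insertion cost between consecutive stops i–j is d(i,N) + d(N,j) − d(i,j):
  between H and J: 15 + 25 − 23 = 17
  between J and A: 25 + 23 − 15 = 33
  between A and F: 23 + 11 − 12 = 22
  between F and H: 11 + 15 − 4 = 22
Cheapest insertion is between H and J, adding 17.
New total = 54 + 17 = 71.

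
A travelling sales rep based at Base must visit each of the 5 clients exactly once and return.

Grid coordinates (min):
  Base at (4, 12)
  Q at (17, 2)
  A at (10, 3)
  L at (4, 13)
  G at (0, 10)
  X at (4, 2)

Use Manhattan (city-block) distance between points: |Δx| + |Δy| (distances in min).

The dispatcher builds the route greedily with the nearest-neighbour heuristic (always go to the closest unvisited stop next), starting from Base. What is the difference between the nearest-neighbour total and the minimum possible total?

2 min longer than the optimal tour.

Base: L=1, G=6, X=10, A=15, Q=23 ⇒ L
L: G=7, X=11, A=16, Q=24 ⇒ G
G: X=12, A=17, Q=25 ⇒ X
X: A=7, Q=13 ⇒ A
A: Q=8 ⇒ Q
NN route Base → L → G → X → A → Q → Base costs 58.
Optimal: Base → A → Q → X → G → L → Base costs 56 (by enumerating all 60 distinct tours).
Excess = 58 − 56 = 2.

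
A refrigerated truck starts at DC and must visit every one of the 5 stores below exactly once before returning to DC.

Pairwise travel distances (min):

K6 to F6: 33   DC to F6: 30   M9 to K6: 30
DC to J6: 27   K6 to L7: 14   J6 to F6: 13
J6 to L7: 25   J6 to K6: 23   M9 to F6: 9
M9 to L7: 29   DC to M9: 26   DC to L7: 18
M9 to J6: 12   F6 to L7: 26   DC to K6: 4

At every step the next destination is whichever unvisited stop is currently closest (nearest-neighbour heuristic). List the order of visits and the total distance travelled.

Total distance 94 min via the nearest-neighbour route DC → K6 → L7 → J6 → M9 → F6 → DC.

From DC: distances to unvisited — K6=4, L7=18, M9=26, J6=27, F6=30. Nearest is K6 (4).
From K6: distances to unvisited — L7=14, J6=23, M9=30, F6=33. Nearest is L7 (14).
From L7: distances to unvisited — J6=25, F6=26, M9=29. Nearest is J6 (25).
From J6: distances to unvisited — M9=12, F6=13. Nearest is M9 (12).
From M9: distances to unvisited — F6=9. Nearest is F6 (9).
Return F6→DC: 30.
Total = 4 + 14 + 25 + 12 + 9 + 30 = 94.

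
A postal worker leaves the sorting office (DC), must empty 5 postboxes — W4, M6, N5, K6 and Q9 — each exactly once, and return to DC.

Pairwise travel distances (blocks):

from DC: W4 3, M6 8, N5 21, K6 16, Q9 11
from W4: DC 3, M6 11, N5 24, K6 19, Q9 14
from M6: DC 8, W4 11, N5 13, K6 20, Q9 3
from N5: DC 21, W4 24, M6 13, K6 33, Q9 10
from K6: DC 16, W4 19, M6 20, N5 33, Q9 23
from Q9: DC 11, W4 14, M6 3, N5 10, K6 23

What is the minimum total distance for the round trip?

With 5 stops there are 5!/2 = 60 distinct round trips (a route and its reverse cost the same).
DC - W4 - M6 - N5 - K6 - Q9 - DC: 3+11+13+33+23+11 = 94
DC - W4 - M6 - N5 - Q9 - K6 - DC: 3+11+13+10+23+16 = 76
DC - W4 - M6 - K6 - N5 - Q9 - DC: 3+11+20+33+10+11 = 88
DC - W4 - M6 - K6 - Q9 - N5 - DC: 3+11+20+23+10+21 = 88
DC - W4 - M6 - Q9 - N5 - K6 - DC: 3+11+3+10+33+16 = 76
DC - W4 - M6 - Q9 - K6 - N5 - DC: 3+11+3+23+33+21 = 94
DC - W4 - N5 - M6 - K6 - Q9 - DC: 3+24+13+20+23+11 = 94
DC - W4 - N5 - M6 - Q9 - K6 - DC: 3+24+13+3+23+16 = 82
DC - W4 - N5 - K6 - M6 - Q9 - DC: 3+24+33+20+3+11 = 94
DC - W4 - N5 - K6 - Q9 - M6 - DC: 3+24+33+23+3+8 = 94
DC - W4 - N5 - Q9 - M6 - K6 - DC: 3+24+10+3+20+16 = 76
DC - W4 - N5 - Q9 - K6 - M6 - DC: 3+24+10+23+20+8 = 88
DC - W4 - K6 - M6 - N5 - Q9 - DC: 3+19+20+13+10+11 = 76
DC - W4 - K6 - M6 - Q9 - N5 - DC: 3+19+20+3+10+21 = 76
… (46 more)
The minimum is 76.
One optimal route: DC → W4 → M6 → N5 → Q9 → K6 → DC (or its reverse).

Shortest round trip = 76 blocks.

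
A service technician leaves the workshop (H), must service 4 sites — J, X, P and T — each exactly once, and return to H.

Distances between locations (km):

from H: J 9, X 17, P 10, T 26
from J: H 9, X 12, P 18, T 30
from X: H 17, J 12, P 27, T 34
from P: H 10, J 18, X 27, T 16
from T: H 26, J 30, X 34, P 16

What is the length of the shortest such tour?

There are 12 distinct closed tours to check (reversals are equivalent).
H-J-X-P-T-H: 9+12+27+16+26 = 90
H-J-X-T-P-H: 9+12+34+16+10 = 81
H-J-P-X-T-H: 9+18+27+34+26 = 114
H-J-P-T-X-H: 9+18+16+34+17 = 94
H-J-T-X-P-H: 9+30+34+27+10 = 110
H-J-T-P-X-H: 9+30+16+27+17 = 99
H-X-J-P-T-H: 17+12+18+16+26 = 89
H-X-J-T-P-H: 17+12+30+16+10 = 85
H-X-P-J-T-H: 17+27+18+30+26 = 118
H-X-T-J-P-H: 17+34+30+18+10 = 109
H-P-J-X-T-H: 10+18+12+34+26 = 100
H-P-X-J-T-H: 10+27+12+30+26 = 105
The minimum is 81.
One optimal route: H → J → X → T → P → H (or its reverse).

81 km — the shortest possible round trip.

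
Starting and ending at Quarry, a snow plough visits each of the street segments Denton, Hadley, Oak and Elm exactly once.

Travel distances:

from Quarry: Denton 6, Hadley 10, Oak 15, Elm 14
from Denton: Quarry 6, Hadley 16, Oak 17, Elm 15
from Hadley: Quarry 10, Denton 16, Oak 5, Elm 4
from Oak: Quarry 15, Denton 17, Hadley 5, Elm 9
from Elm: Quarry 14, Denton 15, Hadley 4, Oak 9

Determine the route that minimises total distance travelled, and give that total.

Shortest round trip = 45.

With 4 stops there are 4!/2 = 12 distinct round trips (a route and its reverse cost the same).
Quarry - Denton - Hadley - Oak - Elm - Quarry: 6+16+5+9+14 = 50
Quarry - Denton - Hadley - Elm - Oak - Quarry: 6+16+4+9+15 = 50
Quarry - Denton - Oak - Hadley - Elm - Quarry: 6+17+5+4+14 = 46
Quarry - Denton - Oak - Elm - Hadley - Quarry: 6+17+9+4+10 = 46
Quarry - Denton - Elm - Hadley - Oak - Quarry: 6+15+4+5+15 = 45
Quarry - Denton - Elm - Oak - Hadley - Quarry: 6+15+9+5+10 = 45
Quarry - Hadley - Denton - Oak - Elm - Quarry: 10+16+17+9+14 = 66
Quarry - Hadley - Denton - Elm - Oak - Quarry: 10+16+15+9+15 = 65
Quarry - Hadley - Oak - Denton - Elm - Quarry: 10+5+17+15+14 = 61
Quarry - Hadley - Elm - Denton - Oak - Quarry: 10+4+15+17+15 = 61
Quarry - Oak - Denton - Hadley - Elm - Quarry: 15+17+16+4+14 = 66
Quarry - Oak - Hadley - Denton - Elm - Quarry: 15+5+16+15+14 = 65
The minimum is 45.
One optimal route: Quarry → Denton → Elm → Hadley → Oak → Quarry (or its reverse).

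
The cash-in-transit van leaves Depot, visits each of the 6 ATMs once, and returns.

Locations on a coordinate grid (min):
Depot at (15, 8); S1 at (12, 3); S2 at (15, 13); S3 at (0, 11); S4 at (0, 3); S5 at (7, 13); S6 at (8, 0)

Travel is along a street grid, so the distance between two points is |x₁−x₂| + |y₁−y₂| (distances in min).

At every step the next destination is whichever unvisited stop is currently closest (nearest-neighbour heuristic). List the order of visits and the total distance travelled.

56 min along Depot → S2 → S5 → S3 → S4 → S6 → S1 → Depot.

At Depot the remaining stops are S2 5, S1 8, S5 13, S6 15, S3 18, S4 20; go to S2.
At S2 the remaining stops are S5 8, S1 13, S3 17, S6 20, S4 25; go to S5.
At S5 the remaining stops are S3 9, S6 14, S1 15, S4 17; go to S3.
At S3 the remaining stops are S4 8, S6 19, S1 20; go to S4.
At S4 the remaining stops are S6 11, S1 12; go to S6.
At S6 the remaining stops are S1 7; go to S1.
Return S1→Depot: 8.
Total = 5 + 8 + 9 + 8 + 11 + 7 + 8 = 56.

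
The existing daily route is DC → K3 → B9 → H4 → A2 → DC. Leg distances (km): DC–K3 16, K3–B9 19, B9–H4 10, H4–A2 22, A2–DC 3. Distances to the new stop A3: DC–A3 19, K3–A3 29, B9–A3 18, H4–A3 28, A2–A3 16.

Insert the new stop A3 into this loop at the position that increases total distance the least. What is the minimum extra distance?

Insertion cost between consecutive stops i–j is d(i,A3) + d(A3,j) − d(i,j):
  between DC and K3: 19 + 29 − 16 = 32
  between K3 and B9: 29 + 18 − 19 = 28
  between B9 and H4: 18 + 28 − 10 = 36
  between H4 and A2: 28 + 16 − 22 = 22
  between A2 and DC: 16 + 19 − 3 = 32
Cheapest insertion is between H4 and A2, adding 22.
New total = 70 + 22 = 92.

Minimum extra distance: 22 km, inserting A3 between H4 and A2.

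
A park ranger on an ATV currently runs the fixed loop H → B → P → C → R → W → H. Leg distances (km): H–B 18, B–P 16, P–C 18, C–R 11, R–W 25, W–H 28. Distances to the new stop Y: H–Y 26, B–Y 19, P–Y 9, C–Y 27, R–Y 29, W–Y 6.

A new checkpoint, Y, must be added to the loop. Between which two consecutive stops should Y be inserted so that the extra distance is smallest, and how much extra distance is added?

+4 km — insert Y between W and H.

Insertion cost between consecutive stops i–j is d(i,Y) + d(Y,j) − d(i,j):
  between H and B: 26 + 19 − 18 = 27
  between B and P: 19 + 9 − 16 = 12
  between P and C: 9 + 27 − 18 = 18
  between C and R: 27 + 29 − 11 = 45
  between R and W: 29 + 6 − 25 = 10
  between W and H: 6 + 26 − 28 = 4
Cheapest insertion is between W and H, adding 4.
New total = 116 + 4 = 120.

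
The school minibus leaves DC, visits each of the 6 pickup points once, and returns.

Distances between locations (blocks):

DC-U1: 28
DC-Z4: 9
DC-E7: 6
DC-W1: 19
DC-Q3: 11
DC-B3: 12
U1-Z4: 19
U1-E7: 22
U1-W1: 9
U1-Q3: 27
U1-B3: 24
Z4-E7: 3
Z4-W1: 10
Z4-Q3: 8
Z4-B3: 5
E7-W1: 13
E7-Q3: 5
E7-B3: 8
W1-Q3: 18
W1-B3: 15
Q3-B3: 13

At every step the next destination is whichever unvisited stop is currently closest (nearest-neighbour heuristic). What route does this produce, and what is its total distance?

DC → [E7:6 / Z4:9 / Q3:11 / B3:12 / W1:19 / U1:28] → E7 (6)
E7 → [Z4:3 / Q3:5 / B3:8 / W1:13 / U1:22] → Z4 (3)
Z4 → [B3:5 / Q3:8 / W1:10 / U1:19] → B3 (5)
B3 → [Q3:13 / W1:15 / U1:24] → Q3 (13)
Q3 → [W1:18 / U1:27] → W1 (18)
W1 → [U1:9] → U1 (9)
Return U1→DC: 28.
Total = 6 + 3 + 5 + 13 + 18 + 9 + 28 = 82.

Nearest-neighbour total = 82 blocks; route DC → E7 → Z4 → B3 → Q3 → W1 → U1 → DC.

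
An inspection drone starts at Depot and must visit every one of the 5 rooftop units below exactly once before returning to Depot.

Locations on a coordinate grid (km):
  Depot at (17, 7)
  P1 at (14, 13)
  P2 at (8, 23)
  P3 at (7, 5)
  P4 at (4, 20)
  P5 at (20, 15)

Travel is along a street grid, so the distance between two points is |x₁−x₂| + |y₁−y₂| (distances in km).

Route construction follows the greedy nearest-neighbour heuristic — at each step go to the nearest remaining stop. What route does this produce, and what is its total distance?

At Depot the remaining stops are P1 9, P5 11, P3 12, P2 25, P4 26; go to P1.
At P1 the remaining stops are P5 8, P3 15, P2 16, P4 17; go to P5.
At P5 the remaining stops are P2 20, P4 21, P3 23; go to P2.
At P2 the remaining stops are P4 7, P3 19; go to P4.
At P4 the remaining stops are P3 18; go to P3.
Return P3→Depot: 12.
Total = 9 + 8 + 20 + 7 + 18 + 12 = 74.

Total distance 74 km via the nearest-neighbour route Depot → P1 → P5 → P2 → P4 → P3 → Depot.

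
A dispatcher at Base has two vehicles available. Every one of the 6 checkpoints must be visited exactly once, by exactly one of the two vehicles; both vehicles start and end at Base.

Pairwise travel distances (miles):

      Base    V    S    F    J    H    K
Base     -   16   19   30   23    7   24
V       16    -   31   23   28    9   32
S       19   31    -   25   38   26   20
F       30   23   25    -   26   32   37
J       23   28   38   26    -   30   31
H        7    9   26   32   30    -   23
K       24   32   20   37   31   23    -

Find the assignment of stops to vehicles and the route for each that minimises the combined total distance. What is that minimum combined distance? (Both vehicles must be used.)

Try each way of splitting the stops between the two vehicles (each non-empty) and, for each split, find the best tour for each vehicle:
  {V} + {S, F, J, H, K}: 32 + 124 = 156
  {S} + {V, F, J, H, K}: 38 + 120 = 158
  {V, S} + {F, J, H, K}: 66 + 116 = 182
  {F} + {V, S, J, H, K}: 60 + 114 = 174
  {V, F} + {S, J, H, K}: 69 + 107 = 176
  {S, F} + {V, J, H, K}: 74 + 99 = 173
  … (31 splits in total)
  {H} + {V, S, F, J, K}: 14 + 135 = 149  ← best
Best: vehicle 1 Base → H → Base = 14; vehicle 2 Base → V → F → J → K → S → Base = 135; combined 149.

Minimum combined distance: 149 miles.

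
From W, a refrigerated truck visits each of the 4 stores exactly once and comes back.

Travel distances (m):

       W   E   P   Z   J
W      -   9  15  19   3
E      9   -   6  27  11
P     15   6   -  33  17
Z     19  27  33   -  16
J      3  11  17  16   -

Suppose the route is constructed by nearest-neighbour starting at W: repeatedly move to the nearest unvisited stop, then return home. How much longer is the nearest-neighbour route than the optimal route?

From W: J=3, E=9, P=15, Z=19 → choose J (3).
From J: E=11, Z=16, P=17 → choose E (11).
From E: P=6, Z=27 → choose P (6).
From P: Z=33 → choose Z (33).
NN route W → J → E → P → Z → W costs 72.
Optimal: W → E → P → Z → J → W costs 67 (by enumerating all 12 distinct tours).
Excess = 72 − 67 = 5.

5 m longer than the optimal tour.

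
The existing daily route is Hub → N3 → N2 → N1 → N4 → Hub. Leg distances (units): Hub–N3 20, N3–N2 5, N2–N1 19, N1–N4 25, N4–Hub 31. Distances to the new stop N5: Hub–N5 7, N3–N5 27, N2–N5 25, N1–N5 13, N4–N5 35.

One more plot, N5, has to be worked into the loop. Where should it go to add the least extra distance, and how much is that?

Insertion cost between consecutive stops i–j is d(i,N5) + d(N5,j) − d(i,j):
  between Hub and N3: 7 + 27 − 20 = 14
  between N3 and N2: 27 + 25 − 5 = 47
  between N2 and N1: 25 + 13 − 19 = 19
  between N1 and N4: 13 + 35 − 25 = 23
  between N4 and Hub: 35 + 7 − 31 = 11
Cheapest insertion is between N4 and Hub, adding 11.
New total = 100 + 11 = 111.

Minimum extra distance: 11, inserting N5 between N4 and Hub.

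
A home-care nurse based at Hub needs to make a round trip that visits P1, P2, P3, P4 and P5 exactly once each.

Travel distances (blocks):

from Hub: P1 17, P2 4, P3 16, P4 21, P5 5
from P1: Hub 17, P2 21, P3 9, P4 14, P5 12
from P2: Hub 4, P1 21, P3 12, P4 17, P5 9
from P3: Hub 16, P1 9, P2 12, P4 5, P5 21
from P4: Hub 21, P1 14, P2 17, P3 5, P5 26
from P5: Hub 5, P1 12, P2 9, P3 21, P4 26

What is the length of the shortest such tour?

With 5 stops there are 5!/2 = 60 distinct round trips (a route and its reverse cost the same).
Hub → P1 → P2 → P3 → P4 → P5 → Hub: 17+21+12+5+26+5 = 86
Hub → P1 → P2 → P3 → P5 → P4 → Hub: 17+21+12+21+26+21 = 118
Hub → P1 → P2 → P4 → P3 → P5 → Hub: 17+21+17+5+21+5 = 86
Hub → P1 → P2 → P4 → P5 → P3 → Hub: 17+21+17+26+21+16 = 118
Hub → P1 → P2 → P5 → P3 → P4 → Hub: 17+21+9+21+5+21 = 94
Hub → P1 → P2 → P5 → P4 → P3 → Hub: 17+21+9+26+5+16 = 94
Hub → P1 → P3 → P2 → P4 → P5 → Hub: 17+9+12+17+26+5 = 86
Hub → P1 → P3 → P2 → P5 → P4 → Hub: 17+9+12+9+26+21 = 94
Hub → P1 → P3 → P4 → P2 → P5 → Hub: 17+9+5+17+9+5 = 62
Hub → P1 → P3 → P4 → P5 → P2 → Hub: 17+9+5+26+9+4 = 70
Hub → P1 → P3 → P5 → P2 → P4 → Hub: 17+9+21+9+17+21 = 94
Hub → P1 → P3 → P5 → P4 → P2 → Hub: 17+9+21+26+17+4 = 94
Hub → P1 → P4 → P2 → P3 → P5 → Hub: 17+14+17+12+21+5 = 86
Hub → P1 → P4 → P2 → P5 → P3 → Hub: 17+14+17+9+21+16 = 94
… (46 more)
Hub → P2 → P3 → P4 → P1 → P5 → Hub: 4+12+5+14+12+5 = 52  ← best
The minimum is 52.
One optimal route: Hub → P2 → P3 → P4 → P1 → P5 → Hub (or its reverse).

52 blocks — the shortest possible round trip.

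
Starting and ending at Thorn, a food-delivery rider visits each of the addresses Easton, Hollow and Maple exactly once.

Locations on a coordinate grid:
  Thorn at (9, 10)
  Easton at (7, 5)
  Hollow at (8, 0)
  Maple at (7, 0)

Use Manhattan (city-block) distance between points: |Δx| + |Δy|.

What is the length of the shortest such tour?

With 3 stops there are 3!/2 = 3 distinct round trips (a route and its reverse cost the same).
Thorn → Easton → Hollow → Maple → Thorn: 7+6+1+12 = 26
Thorn → Easton → Maple → Hollow → Thorn: 7+5+1+11 = 24
Thorn → Hollow → Easton → Maple → Thorn: 11+6+5+12 = 34
The minimum is 24.
One optimal route: Thorn → Easton → Maple → Hollow → Thorn (or its reverse).

Shortest round trip = 24.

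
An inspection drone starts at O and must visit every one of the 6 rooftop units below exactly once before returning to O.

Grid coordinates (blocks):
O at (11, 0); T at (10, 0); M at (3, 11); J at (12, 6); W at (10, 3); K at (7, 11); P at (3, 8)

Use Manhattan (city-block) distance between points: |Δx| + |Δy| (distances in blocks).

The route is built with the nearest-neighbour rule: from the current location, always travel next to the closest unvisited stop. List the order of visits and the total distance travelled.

From O: distances to unvisited — T=1, W=4, J=7, K=15, P=16, M=19. Nearest is T (1).
From T: distances to unvisited — W=3, J=8, K=14, P=15, M=18. Nearest is W (3).
From W: distances to unvisited — J=5, K=11, P=12, M=15. Nearest is J (5).
From J: distances to unvisited — K=10, P=11, M=14. Nearest is K (10).
From K: distances to unvisited — M=4, P=7. Nearest is M (4).
From M: distances to unvisited — P=3. Nearest is P (3).
Return P→O: 16.
Total = 1 + 3 + 5 + 10 + 4 + 3 + 16 = 42.

42 blocks along O → T → W → J → K → M → P → O.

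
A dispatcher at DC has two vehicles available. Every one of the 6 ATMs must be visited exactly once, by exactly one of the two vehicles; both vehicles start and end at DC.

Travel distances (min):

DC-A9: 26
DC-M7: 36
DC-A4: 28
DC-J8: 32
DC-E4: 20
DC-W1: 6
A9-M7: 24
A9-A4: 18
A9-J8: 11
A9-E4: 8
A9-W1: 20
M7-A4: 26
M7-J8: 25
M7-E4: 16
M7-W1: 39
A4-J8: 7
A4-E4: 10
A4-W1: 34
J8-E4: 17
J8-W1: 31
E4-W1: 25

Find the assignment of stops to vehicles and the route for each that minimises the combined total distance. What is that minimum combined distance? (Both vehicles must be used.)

118 min — the smallest possible combined total.

Check every non-empty split of the stops between the two vehicles; for each half take its own optimal tour:
  {A9} + {M7, A4, J8, E4, W1}: 52 + 106 = 158
  {M7} + {A9, A4, J8, E4, W1}: 72 + 74 = 146
  {A9, M7} + {A4, J8, E4, W1}: 86 + 74 = 160
  {A4} + {A9, M7, J8, E4, W1}: 56 + 98 = 154
  {A9, A4} + {M7, J8, E4, W1}: 72 + 98 = 170
  {M7, A4} + {A9, J8, E4, W1}: 90 + 74 = 164
  … (31 splits in total)
  {A9, M7, A4, J8, E4} + {W1}: 106 + 12 = 118  ← best
Best: vehicle 1 DC → A9 → J8 → A4 → M7 → E4 → DC = 106; vehicle 2 DC → W1 → DC = 12; combined 118.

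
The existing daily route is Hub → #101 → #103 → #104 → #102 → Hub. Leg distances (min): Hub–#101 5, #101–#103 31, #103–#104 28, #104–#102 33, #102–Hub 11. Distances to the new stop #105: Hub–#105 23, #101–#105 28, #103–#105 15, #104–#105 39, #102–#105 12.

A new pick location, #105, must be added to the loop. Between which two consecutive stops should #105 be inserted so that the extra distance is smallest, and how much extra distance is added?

Insertion cost between consecutive stops i–j is d(i,#105) + d(#105,j) − d(i,j):
  between Hub and #101: 23 + 28 − 5 = 46
  between #101 and #103: 28 + 15 − 31 = 12
  between #103 and #104: 15 + 39 − 28 = 26
  between #104 and #102: 39 + 12 − 33 = 18
  between #102 and Hub: 12 + 23 − 11 = 24
Cheapest insertion is between #101 and #103, adding 12.
New total = 108 + 12 = 120.

Adding 12 min by placing #105 on the #101–#103 leg.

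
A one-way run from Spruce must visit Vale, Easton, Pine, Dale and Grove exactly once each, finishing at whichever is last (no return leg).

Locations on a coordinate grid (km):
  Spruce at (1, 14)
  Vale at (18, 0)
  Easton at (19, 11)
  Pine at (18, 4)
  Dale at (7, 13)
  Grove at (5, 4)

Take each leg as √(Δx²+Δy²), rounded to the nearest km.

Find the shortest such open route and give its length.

Minimum one-way distance = 40 km.

There are 5! = 120 possible orderings.
Spruce → Vale → Easton → Pine → Dale → Grove: 22+11+7+14+9 = 63
Spruce → Vale → Easton → Pine → Grove → Dale: 22+11+7+13+9 = 62
Spruce → Vale → Easton → Dale → Pine → Grove: 22+11+12+14+13 = 72
Spruce → Vale → Easton → Dale → Grove → Pine: 22+11+12+9+13 = 67
Spruce → Vale → Easton → Grove → Pine → Dale: 22+11+16+13+14 = 76
Spruce → Vale → Easton → Grove → Dale → Pine: 22+11+16+9+14 = 72
Spruce → Vale → Pine → Easton → Dale → Grove: 22+4+7+12+9 = 54
Spruce → Vale → Pine → Easton → Grove → Dale: 22+4+7+16+9 = 58
Spruce → Vale → Pine → Dale → Easton → Grove: 22+4+14+12+16 = 68
Spruce → Vale → Pine → Dale → Grove → Easton: 22+4+14+9+16 = 65
Spruce → Vale → Pine → Grove → Easton → Dale: 22+4+13+16+12 = 67
Spruce → Vale → Pine → Grove → Dale → Easton: 22+4+13+9+12 = 60
Spruce → Vale → Dale → Easton → Pine → Grove: 22+17+12+7+13 = 71
Spruce → Vale → Dale → Easton → Grove → Pine: 22+17+12+16+13 = 80
… (106 more)
Spruce → Dale → Grove → Vale → Pine → Easton: 6+9+14+4+7 = 40  ← best
The minimum is 40.
One shortest path: Spruce → Dale → Grove → Vale → Pine → Easton.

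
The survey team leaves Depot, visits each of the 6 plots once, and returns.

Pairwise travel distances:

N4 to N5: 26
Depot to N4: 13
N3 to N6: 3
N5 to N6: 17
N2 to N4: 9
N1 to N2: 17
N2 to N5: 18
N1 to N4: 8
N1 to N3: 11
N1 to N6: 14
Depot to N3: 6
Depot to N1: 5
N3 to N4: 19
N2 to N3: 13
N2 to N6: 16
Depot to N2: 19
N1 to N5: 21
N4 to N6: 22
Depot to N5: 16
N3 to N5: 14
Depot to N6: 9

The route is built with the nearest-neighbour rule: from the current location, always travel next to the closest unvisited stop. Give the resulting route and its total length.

From Depot: distances to unvisited — N1=5, N3=6, N6=9, N4=13, N5=16, N2=19. Nearest is N1 (5).
From N1: distances to unvisited — N4=8, N3=11, N6=14, N2=17, N5=21. Nearest is N4 (8).
From N4: distances to unvisited — N2=9, N3=19, N6=22, N5=26. Nearest is N2 (9).
From N2: distances to unvisited — N3=13, N6=16, N5=18. Nearest is N3 (13).
From N3: distances to unvisited — N6=3, N5=14. Nearest is N6 (3).
From N6: distances to unvisited — N5=17. Nearest is N5 (17).
Return N5→Depot: 16.
Total = 5 + 8 + 9 + 13 + 3 + 17 + 16 = 71.

71 along Depot → N1 → N4 → N2 → N3 → N6 → N5 → Depot.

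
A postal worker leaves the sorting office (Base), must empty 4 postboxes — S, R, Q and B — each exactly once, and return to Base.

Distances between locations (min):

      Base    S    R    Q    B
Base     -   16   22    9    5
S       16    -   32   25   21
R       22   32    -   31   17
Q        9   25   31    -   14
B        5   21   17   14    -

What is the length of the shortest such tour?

Shortest round trip = 88 min.

Base→S→R→Q→B→Base: 16+32+31+14+5 = 98
Base→S→R→B→Q→Base: 16+32+17+14+9 = 88
Base→S→Q→R→B→Base: 16+25+31+17+5 = 94
Base→S→Q→B→R→Base: 16+25+14+17+22 = 94
Base→S→B→R→Q→Base: 16+21+17+31+9 = 94
Base→S→B→Q→R→Base: 16+21+14+31+22 = 104
Base→R→S→Q→B→Base: 22+32+25+14+5 = 98
Base→R→S→B→Q→Base: 22+32+21+14+9 = 98
Base→R→Q→S→B→Base: 22+31+25+21+5 = 104
Base→R→B→S→Q→Base: 22+17+21+25+9 = 94
Base→Q→S→R→B→Base: 9+25+32+17+5 = 88
Base→Q→R→S→B→Base: 9+31+32+21+5 = 98
The minimum is 88.
One optimal route: Base → S → R → B → Q → Base (or its reverse).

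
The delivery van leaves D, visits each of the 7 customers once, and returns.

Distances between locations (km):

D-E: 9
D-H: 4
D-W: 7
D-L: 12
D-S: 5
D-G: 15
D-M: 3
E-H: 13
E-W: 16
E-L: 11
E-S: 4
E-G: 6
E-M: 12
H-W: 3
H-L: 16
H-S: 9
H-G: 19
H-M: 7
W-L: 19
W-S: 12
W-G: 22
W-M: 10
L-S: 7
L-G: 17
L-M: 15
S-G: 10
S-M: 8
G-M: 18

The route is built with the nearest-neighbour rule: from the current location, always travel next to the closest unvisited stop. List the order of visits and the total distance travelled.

D → [M:3 / H:4 / S:5 / W:7 / E:9 / L:12 / G:15] → M (3)
M → [H:7 / S:8 / W:10 / E:12 / L:15 / G:18] → H (7)
H → [W:3 / S:9 / E:13 / L:16 / G:19] → W (3)
W → [S:12 / E:16 / L:19 / G:22] → S (12)
S → [E:4 / L:7 / G:10] → E (4)
E → [G:6 / L:11] → G (6)
G → [L:17] → L (17)
Return L→D: 12.
Total = 3 + 7 + 3 + 12 + 4 + 6 + 17 + 12 = 64.

Total distance 64 km via the nearest-neighbour route D → M → H → W → S → E → G → L → D.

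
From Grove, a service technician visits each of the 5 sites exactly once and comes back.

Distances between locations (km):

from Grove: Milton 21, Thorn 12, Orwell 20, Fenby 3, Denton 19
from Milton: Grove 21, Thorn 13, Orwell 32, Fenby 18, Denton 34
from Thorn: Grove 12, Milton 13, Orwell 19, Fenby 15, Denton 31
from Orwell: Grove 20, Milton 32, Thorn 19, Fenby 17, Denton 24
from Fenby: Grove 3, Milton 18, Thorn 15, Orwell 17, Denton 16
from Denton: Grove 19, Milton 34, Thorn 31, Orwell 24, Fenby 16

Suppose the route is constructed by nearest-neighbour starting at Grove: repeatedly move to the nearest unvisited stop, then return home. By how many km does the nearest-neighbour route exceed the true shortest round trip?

10 km longer than the optimal tour.

Grove: Fenby=3, Thorn=12, Denton=19, Orwell=20, Milton=21 ⇒ Fenby
Fenby: Thorn=15, Denton=16, Orwell=17, Milton=18 ⇒ Thorn
Thorn: Milton=13, Orwell=19, Denton=31 ⇒ Milton
Milton: Orwell=32, Denton=34 ⇒ Orwell
Orwell: Denton=24 ⇒ Denton
NN route Grove → Fenby → Thorn → Milton → Orwell → Denton → Grove costs 106.
Optimal: Grove → Milton → Thorn → Orwell → Denton → Fenby → Grove costs 96 (by enumerating all 60 distinct tours).
Excess = 106 − 96 = 10.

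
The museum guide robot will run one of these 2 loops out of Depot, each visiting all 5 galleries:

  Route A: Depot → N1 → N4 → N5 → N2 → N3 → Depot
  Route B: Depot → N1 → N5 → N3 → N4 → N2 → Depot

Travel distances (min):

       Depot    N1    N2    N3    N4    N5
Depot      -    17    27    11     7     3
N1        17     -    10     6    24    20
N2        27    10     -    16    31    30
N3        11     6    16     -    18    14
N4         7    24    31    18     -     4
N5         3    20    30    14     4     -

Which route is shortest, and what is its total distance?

Route A: 17 + 24 + 4 + 30 + 16 + 11 = 102
Route B: 17 + 20 + 14 + 18 + 31 + 27 = 127

Shortest is Route A, total 102 min.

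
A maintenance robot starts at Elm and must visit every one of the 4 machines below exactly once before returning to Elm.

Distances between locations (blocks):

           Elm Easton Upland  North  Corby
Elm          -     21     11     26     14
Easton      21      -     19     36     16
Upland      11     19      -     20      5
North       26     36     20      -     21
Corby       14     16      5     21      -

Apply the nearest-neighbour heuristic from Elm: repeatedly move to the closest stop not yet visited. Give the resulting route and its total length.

Nearest-neighbour total = 94 blocks; route Elm → Upland → Corby → Easton → North → Elm.

From Elm: distances to unvisited — Upland=11, Corby=14, Easton=21, North=26. Nearest is Upland (11).
From Upland: distances to unvisited — Corby=5, Easton=19, North=20. Nearest is Corby (5).
From Corby: distances to unvisited — Easton=16, North=21. Nearest is Easton (16).
From Easton: distances to unvisited — North=36. Nearest is North (36).
Return North→Elm: 26.
Total = 11 + 5 + 16 + 36 + 26 = 94.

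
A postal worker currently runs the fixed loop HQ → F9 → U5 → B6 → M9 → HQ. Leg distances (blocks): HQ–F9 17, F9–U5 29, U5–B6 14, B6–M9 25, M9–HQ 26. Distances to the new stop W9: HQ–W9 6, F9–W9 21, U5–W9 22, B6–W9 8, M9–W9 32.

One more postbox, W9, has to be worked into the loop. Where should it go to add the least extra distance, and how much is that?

Adding 10 blocks by placing W9 on the HQ–F9 leg.

Insertion cost between consecutive stops i–j is d(i,W9) + d(W9,j) − d(i,j):
  between HQ and F9: 6 + 21 − 17 = 10
  between F9 and U5: 21 + 22 − 29 = 14
  between U5 and B6: 22 + 8 − 14 = 16
  between B6 and M9: 8 + 32 − 25 = 15
  between M9 and HQ: 32 + 6 − 26 = 12
Cheapest insertion is between HQ and F9, adding 10.
New total = 111 + 10 = 121.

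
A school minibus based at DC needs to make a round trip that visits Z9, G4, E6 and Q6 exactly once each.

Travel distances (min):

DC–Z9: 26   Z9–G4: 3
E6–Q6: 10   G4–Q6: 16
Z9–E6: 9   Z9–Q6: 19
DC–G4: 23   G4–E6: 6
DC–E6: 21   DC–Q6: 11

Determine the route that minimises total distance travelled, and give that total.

With 4 stops there are 4!/2 = 12 distinct round trips (a route and its reverse cost the same).
DC - Z9 - G4 - E6 - Q6 - DC: 26+3+6+10+11 = 56
DC - Z9 - G4 - Q6 - E6 - DC: 26+3+16+10+21 = 76
DC - Z9 - E6 - G4 - Q6 - DC: 26+9+6+16+11 = 68
DC - Z9 - E6 - Q6 - G4 - DC: 26+9+10+16+23 = 84
DC - Z9 - Q6 - G4 - E6 - DC: 26+19+16+6+21 = 88
DC - Z9 - Q6 - E6 - G4 - DC: 26+19+10+6+23 = 84
DC - G4 - Z9 - E6 - Q6 - DC: 23+3+9+10+11 = 56
DC - G4 - Z9 - Q6 - E6 - DC: 23+3+19+10+21 = 76
DC - G4 - E6 - Z9 - Q6 - DC: 23+6+9+19+11 = 68
DC - G4 - Q6 - Z9 - E6 - DC: 23+16+19+9+21 = 88
DC - E6 - Z9 - G4 - Q6 - DC: 21+9+3+16+11 = 60
DC - E6 - G4 - Z9 - Q6 - DC: 21+6+3+19+11 = 60
The minimum is 56.
One optimal route: DC → Z9 → G4 → E6 → Q6 → DC (or its reverse).

56 min — the shortest possible round trip.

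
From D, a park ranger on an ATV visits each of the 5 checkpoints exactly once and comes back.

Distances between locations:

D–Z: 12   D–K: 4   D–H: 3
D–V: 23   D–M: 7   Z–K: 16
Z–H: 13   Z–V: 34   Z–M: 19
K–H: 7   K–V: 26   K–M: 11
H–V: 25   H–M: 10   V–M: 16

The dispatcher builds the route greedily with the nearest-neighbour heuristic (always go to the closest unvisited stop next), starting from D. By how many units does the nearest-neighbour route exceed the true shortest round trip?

From D: H=3, K=4, M=7, Z=12, V=23 → choose H (3).
From H: K=7, M=10, Z=13, V=25 → choose K (7).
From K: M=11, Z=16, V=26 → choose M (11).
From M: V=16, Z=19 → choose V (16).
From V: Z=34 → choose Z (34).
NN route D → H → K → M → V → Z → D costs 83.
Optimal: D → Z → H → K → V → M → D costs 81 (by enumerating all 60 distinct tours).
Excess = 83 − 81 = 2.

The nearest-neighbour route is 2 longer than optimal.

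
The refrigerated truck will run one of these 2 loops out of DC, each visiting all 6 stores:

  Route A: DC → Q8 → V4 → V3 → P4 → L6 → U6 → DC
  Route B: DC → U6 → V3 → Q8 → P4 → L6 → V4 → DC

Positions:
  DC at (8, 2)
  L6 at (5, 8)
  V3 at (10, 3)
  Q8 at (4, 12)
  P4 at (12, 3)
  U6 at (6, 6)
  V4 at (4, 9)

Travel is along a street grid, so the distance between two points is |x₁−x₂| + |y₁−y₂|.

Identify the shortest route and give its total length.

Route A: 14 + 3 + 12 + 2 + 12 + 3 + 6 = 52
Route B: 6 + 7 + 15 + 17 + 12 + 2 + 11 = 70

52 — Route A is the shortest.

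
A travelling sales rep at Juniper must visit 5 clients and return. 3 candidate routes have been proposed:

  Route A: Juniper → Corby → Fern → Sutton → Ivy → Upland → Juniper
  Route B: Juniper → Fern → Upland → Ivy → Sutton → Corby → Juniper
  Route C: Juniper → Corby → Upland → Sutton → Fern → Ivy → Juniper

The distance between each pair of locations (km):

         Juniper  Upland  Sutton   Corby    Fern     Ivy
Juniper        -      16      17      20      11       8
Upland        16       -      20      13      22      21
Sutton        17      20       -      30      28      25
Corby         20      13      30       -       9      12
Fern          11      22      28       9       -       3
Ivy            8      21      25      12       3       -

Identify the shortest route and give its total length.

Route A: 20 + 9 + 28 + 25 + 21 + 16 = 119
Route B: 11 + 22 + 21 + 25 + 30 + 20 = 129
Route C: 20 + 13 + 20 + 28 + 3 + 8 = 92

Shortest is Route C, total 92 km.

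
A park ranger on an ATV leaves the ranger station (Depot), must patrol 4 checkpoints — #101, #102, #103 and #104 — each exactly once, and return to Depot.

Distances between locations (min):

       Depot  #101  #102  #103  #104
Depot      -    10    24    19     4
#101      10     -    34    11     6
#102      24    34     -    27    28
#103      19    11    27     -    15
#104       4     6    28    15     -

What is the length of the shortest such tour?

Minimum total distance: 72 min.

Depot-#101-#102-#103-#104-Depot: 10+34+27+15+4 = 90
Depot-#101-#102-#104-#103-Depot: 10+34+28+15+19 = 106
Depot-#101-#103-#102-#104-Depot: 10+11+27+28+4 = 80
Depot-#101-#103-#104-#102-Depot: 10+11+15+28+24 = 88
Depot-#101-#104-#102-#103-Depot: 10+6+28+27+19 = 90
Depot-#101-#104-#103-#102-Depot: 10+6+15+27+24 = 82
Depot-#102-#101-#103-#104-Depot: 24+34+11+15+4 = 88
Depot-#102-#101-#104-#103-Depot: 24+34+6+15+19 = 98
Depot-#102-#103-#101-#104-Depot: 24+27+11+6+4 = 72
Depot-#102-#104-#101-#103-Depot: 24+28+6+11+19 = 88
Depot-#103-#101-#102-#104-Depot: 19+11+34+28+4 = 96
Depot-#103-#102-#101-#104-Depot: 19+27+34+6+4 = 90
The minimum is 72.
One optimal route: Depot → #102 → #103 → #101 → #104 → Depot (or its reverse).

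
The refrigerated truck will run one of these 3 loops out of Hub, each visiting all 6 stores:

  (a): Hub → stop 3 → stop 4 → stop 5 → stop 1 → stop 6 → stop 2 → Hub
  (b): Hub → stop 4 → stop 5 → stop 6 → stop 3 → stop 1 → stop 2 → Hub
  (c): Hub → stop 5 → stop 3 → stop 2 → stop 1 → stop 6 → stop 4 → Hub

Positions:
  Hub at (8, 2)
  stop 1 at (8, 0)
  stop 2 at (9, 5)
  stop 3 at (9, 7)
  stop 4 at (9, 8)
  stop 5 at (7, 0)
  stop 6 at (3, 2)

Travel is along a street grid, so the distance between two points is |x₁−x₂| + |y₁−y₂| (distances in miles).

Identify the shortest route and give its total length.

(a): 6 + 1 + 10 + 1 + 7 + 9 + 4 = 38
(b): 7 + 10 + 6 + 11 + 8 + 6 + 4 = 52
(c): 3 + 9 + 2 + 6 + 7 + 12 + 7 = 46

38 miles — (a) is the shortest.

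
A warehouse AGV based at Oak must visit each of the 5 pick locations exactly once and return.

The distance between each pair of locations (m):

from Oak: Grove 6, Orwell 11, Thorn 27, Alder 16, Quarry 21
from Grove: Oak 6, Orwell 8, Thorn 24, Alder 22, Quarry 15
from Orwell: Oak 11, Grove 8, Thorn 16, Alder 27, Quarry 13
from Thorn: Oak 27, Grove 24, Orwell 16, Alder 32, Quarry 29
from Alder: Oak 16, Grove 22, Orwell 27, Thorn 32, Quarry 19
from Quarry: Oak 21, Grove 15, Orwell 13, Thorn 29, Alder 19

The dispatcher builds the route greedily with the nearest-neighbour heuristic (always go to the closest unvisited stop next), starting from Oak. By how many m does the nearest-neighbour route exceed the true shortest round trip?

Oak: Grove=6, Orwell=11, Alder=16, Quarry=21, Thorn=27 ⇒ Grove
Grove: Orwell=8, Quarry=15, Alder=22, Thorn=24 ⇒ Orwell
Orwell: Quarry=13, Thorn=16, Alder=27 ⇒ Quarry
Quarry: Alder=19, Thorn=29 ⇒ Alder
Alder: Thorn=32 ⇒ Thorn
NN route Oak → Grove → Orwell → Quarry → Alder → Thorn → Oak costs 105.
Optimal: Oak → Grove → Orwell → Thorn → Quarry → Alder → Oak costs 94 (by enumerating all 60 distinct tours).
Excess = 105 − 94 = 11.

11 m longer than the optimal tour.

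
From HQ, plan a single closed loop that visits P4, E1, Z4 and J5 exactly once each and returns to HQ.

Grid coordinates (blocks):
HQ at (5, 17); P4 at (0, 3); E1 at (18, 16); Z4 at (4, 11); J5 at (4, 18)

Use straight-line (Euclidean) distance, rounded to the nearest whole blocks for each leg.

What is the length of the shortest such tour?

There are 12 distinct closed tours to check (reversals are equivalent).
HQ → P4 → E1 → Z4 → J5 → HQ: 15+22+15+7+1 = 60
HQ → P4 → E1 → J5 → Z4 → HQ: 15+22+14+7+6 = 64
HQ → P4 → Z4 → E1 → J5 → HQ: 15+9+15+14+1 = 54
HQ → P4 → Z4 → J5 → E1 → HQ: 15+9+7+14+13 = 58
HQ → P4 → J5 → E1 → Z4 → HQ: 15+16+14+15+6 = 66
HQ → P4 → J5 → Z4 → E1 → HQ: 15+16+7+15+13 = 66
HQ → E1 → P4 → Z4 → J5 → HQ: 13+22+9+7+1 = 52
HQ → E1 → P4 → J5 → Z4 → HQ: 13+22+16+7+6 = 64
HQ → E1 → Z4 → P4 → J5 → HQ: 13+15+9+16+1 = 54
HQ → E1 → J5 → P4 → Z4 → HQ: 13+14+16+9+6 = 58
HQ → Z4 → P4 → E1 → J5 → HQ: 6+9+22+14+1 = 52
HQ → Z4 → E1 → P4 → J5 → HQ: 6+15+22+16+1 = 60
The minimum is 52.
One optimal route: HQ → E1 → P4 → Z4 → J5 → HQ (or its reverse).

Shortest round trip = 52 blocks.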